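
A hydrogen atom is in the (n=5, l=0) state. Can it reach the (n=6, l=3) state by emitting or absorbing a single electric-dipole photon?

forbidden

Δl = 3 − 0 = +3; the E1 rule Δl = ±1 is fails.
The transition is electric-dipole forbidden.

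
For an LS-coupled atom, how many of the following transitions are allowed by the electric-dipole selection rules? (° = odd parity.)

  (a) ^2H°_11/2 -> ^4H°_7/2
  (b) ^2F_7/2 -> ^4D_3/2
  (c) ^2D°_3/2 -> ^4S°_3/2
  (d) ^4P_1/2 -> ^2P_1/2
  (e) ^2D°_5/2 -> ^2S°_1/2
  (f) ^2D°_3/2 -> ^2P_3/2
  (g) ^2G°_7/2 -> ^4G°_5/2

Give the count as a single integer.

1

(a) forbidden (parity, ΔS, ΔJ fail)
(b) forbidden (parity, ΔS, ΔJ fail)
(c) forbidden (parity, ΔS, ΔL fail)
(d) forbidden (parity, ΔS fail)
(e) forbidden (parity, ΔL, ΔJ fail)
(f) allowed
(g) forbidden (parity, ΔS fail)
Total allowed: 1 of 7.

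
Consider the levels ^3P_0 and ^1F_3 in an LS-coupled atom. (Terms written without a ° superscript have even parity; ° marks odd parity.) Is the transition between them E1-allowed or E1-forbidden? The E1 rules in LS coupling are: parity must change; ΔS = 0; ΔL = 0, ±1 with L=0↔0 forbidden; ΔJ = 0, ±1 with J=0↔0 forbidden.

Initial level: S=1, L=1, J=0, parity even. Final level: S=0, L=3, J=3, parity even.
Parity must change: even → even — fails.
ΔJ = 0, ±1 (not J=0↔0): J: 0 → 3, ΔJ = +3 — fails.
ΔS = 0: S: 1 → 0 — fails.
ΔL = 0, ±1 (not L=0↔0): L: 1 → 3, ΔL = +2 — fails.
Rule(s) violated: parity, ΔS, ΔL, ΔJ.

forbidden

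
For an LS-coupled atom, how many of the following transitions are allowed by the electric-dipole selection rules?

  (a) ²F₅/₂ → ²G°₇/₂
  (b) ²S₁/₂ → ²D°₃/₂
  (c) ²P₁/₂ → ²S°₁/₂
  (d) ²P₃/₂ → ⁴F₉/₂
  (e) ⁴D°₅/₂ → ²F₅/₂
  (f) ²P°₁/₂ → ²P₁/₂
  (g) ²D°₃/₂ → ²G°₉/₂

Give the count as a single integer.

3

(a) allowed
(b) forbidden (ΔL fails)
(c) allowed
(d) forbidden (parity, ΔS, ΔL, ΔJ fail)
(e) forbidden (ΔS fails)
(f) allowed
(g) forbidden (parity, ΔL, ΔJ fail)
Total allowed: 3 of 7.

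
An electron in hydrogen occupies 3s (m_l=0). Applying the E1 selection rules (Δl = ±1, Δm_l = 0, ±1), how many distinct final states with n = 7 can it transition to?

E1 requires Δl = ±1, so l_f ∈ {-1, 1}; with 0 ≤ l_f ≤ n_f−1 = 6, the allowed l_f values are {1}.
For l_f = 1: m_f ∈ {m_i−1, m_i, m_i+1} ∩ [−1, 1] = {-1, 0, 1} → 3 states.
Total: 3.

3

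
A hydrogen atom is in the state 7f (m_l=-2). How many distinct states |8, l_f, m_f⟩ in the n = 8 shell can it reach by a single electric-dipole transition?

E1 requires Δl = ±1, so l_f ∈ {2, 4}; with 0 ≤ l_f ≤ n_f−1 = 7, the allowed l_f values are {2, 4}.
For l_f = 2: m_f ∈ {m_i−1, m_i, m_i+1} ∩ [−2, 2] = {-2, -1} → 2 states.
For l_f = 4: m_f ∈ {m_i−1, m_i, m_i+1} ∩ [−4, 4] = {-3, -2, -1} → 3 states.
Total: 5.

5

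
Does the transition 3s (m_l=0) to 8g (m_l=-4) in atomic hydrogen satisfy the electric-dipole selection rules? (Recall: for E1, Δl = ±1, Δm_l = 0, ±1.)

Δl = 4 − 0 = +4; the E1 rule Δl = ±1 is fails.
m_l: 0 → -4 (Δm_l = -4). |Δm_l| ≤ 1 fails.
The transition is electric-dipole forbidden.

forbidden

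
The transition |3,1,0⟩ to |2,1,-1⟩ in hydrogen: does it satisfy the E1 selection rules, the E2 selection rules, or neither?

E2

Δl = 1 − 1 = +0; l_i + l_f = 2.
Δm_l = -1.
E1 (Δl = ±1, |Δm_l| ≤ 1): not satisfied.
E2 (Δl = 0,±2, l_i+l_f ≥ 2, |Δm_l| ≤ 2): satisfied.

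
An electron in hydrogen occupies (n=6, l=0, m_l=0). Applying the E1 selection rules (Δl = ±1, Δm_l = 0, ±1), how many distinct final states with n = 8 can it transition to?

3

E1 requires Δl = ±1, so l_f ∈ {-1, 1}; with 0 ≤ l_f ≤ n_f−1 = 7, the allowed l_f values are {1}.
For l_f = 1: m_f ∈ {m_i−1, m_i, m_i+1} ∩ [−1, 1] = {-1, 0, 1} → 3 states.
Total: 3.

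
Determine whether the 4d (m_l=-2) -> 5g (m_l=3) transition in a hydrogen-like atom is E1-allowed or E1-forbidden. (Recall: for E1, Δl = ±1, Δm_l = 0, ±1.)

forbidden

l: 2 → 4 (Δl = +2). Δl = ±1 fails.
m_l: -2 → 3 (Δm_l = +5). |Δm_l| ≤ 1 fails.
The transition is electric-dipole forbidden.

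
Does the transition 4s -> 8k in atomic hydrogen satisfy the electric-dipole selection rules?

forbidden

Δl = 7 − 0 = +7; the E1 rule Δl = ±1 is fails.
The transition is electric-dipole forbidden.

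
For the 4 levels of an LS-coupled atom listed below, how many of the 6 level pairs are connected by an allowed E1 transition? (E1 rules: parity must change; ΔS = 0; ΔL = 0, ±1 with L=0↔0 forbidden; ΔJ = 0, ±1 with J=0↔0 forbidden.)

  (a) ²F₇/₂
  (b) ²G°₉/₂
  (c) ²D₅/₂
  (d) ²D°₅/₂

(a)–(b): allowed.
(a)–(c): forbidden (parity).
(a)–(d): allowed.
(b)–(c): forbidden (ΔL, ΔJ).
(b)–(d): forbidden (parity, ΔL, ΔJ).
(c)–(d): allowed.
Allowed pairs: 3 of 6.

3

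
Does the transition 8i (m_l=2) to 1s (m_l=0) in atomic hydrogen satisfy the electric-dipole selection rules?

forbidden

Δl = 0 − 6 = -6; the E1 rule Δl = ±1 is fails.
Δm_l = 0 − (2) = -2. E1 requires Δm_l = 0, ±1: fails.
The transition is electric-dipole forbidden.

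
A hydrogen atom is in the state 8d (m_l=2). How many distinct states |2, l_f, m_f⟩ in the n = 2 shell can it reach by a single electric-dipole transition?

1

E1 requires Δl = ±1, so l_f ∈ {1, 3}; with 0 ≤ l_f ≤ n_f−1 = 1, the allowed l_f values are {1}.
For l_f = 1: m_f ∈ {m_i−1, m_i, m_i+1} ∩ [−1, 1] = {1} → 1 state.
Total: 1.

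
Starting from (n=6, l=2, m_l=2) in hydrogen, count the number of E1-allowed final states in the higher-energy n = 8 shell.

E1 requires Δl = ±1, so l_f ∈ {1, 3}; with 0 ≤ l_f ≤ n_f−1 = 7, the allowed l_f values are {1, 3}.
For l_f = 1: m_f ∈ {m_i−1, m_i, m_i+1} ∩ [−1, 1] = {1} → 1 state.
For l_f = 3: m_f ∈ {m_i−1, m_i, m_i+1} ∩ [−3, 3] = {1, 2, 3} → 3 states.
Total: 4.

4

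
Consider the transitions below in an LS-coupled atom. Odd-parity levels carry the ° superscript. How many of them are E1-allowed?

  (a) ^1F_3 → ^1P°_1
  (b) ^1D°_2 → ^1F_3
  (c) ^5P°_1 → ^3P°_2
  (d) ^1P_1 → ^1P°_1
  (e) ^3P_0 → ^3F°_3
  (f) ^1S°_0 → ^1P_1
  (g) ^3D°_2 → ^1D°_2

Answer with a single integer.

3

(a) forbidden (ΔL, ΔJ fail)
(b) allowed
(c) forbidden (parity, ΔS fail)
(d) allowed
(e) forbidden (ΔL, ΔJ fail)
(f) allowed
(g) forbidden (parity, ΔS fail)
Total allowed: 3 of 7.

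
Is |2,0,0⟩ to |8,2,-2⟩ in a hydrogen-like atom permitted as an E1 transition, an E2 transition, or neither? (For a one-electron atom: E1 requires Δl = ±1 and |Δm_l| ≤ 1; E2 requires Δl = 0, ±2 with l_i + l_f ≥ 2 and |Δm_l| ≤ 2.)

E2

Δl = 2 − 0 = +2; l_i + l_f = 2.
Δm_l = -2.
E1 (Δl = ±1, |Δm_l| ≤ 1): not satisfied.
E2 (Δl = 0,±2, l_i+l_f ≥ 2, |Δm_l| ≤ 2): satisfied.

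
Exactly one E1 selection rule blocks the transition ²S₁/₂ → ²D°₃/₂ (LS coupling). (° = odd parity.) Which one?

Parity must change: even → odd — satisfied.
ΔS = 0: S: 1/2 → 1/2 — satisfied.
ΔL = 0, ±1 (not L=0↔0): L: 0 → 2, ΔL = +2 — violated.
ΔJ = 0, ±1 (not J=0↔0): J: 1/2 → 3/2, ΔJ = +1 — satisfied.

the ΔL = 0, ±1 rule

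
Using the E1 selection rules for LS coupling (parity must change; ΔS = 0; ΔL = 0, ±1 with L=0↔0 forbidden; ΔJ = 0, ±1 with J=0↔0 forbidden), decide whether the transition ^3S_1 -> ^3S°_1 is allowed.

Initial level: S=1, L=0, J=1, parity even. Final level: S=1, L=0, J=1, parity odd.
Parity must change: even → odd — ✓.
ΔS = 0: S: 1 → 1 — ✓.
ΔL = 0, ±1 (not L=0↔0): L: 0 → 0, ΔL = +0 — ✗.
ΔJ = 0, ±1 (not J=0↔0): J: 1 → 1, ΔJ = +0 — ✓.
Rule(s) violated: ΔL.

forbidden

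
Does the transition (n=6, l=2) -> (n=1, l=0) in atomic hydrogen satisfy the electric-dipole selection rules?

l: 2 → 0 (Δl = -2). Δl = ±1 fails.
The transition is electric-dipole forbidden.

forbidden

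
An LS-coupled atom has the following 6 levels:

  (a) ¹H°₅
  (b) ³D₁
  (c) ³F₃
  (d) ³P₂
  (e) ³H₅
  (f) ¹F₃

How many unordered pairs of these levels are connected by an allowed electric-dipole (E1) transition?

0

(a)–(b): forbidden (ΔS, ΔL, ΔJ).
(a)–(c): forbidden (ΔS, ΔL, ΔJ).
(a)–(d): forbidden (ΔS, ΔL, ΔJ).
(a)–(e): forbidden (ΔS).
(a)–(f): forbidden (ΔL, ΔJ).
(b)–(c): forbidden (parity, ΔJ).
(b)–(d): forbidden (parity).
(b)–(e): forbidden (parity, ΔL, ΔJ).
(b)–(f): forbidden (parity, ΔS, ΔJ).
(c)–(d): forbidden (parity, ΔL).
(c)–(e): forbidden (parity, ΔL, ΔJ).
(c)–(f): forbidden (parity, ΔS).
(d)–(e): forbidden (parity, ΔL, ΔJ).
(d)–(f): forbidden (parity, ΔS, ΔL).
(e)–(f): forbidden (parity, ΔS, ΔL, ΔJ).
Allowed pairs: 0 of 15.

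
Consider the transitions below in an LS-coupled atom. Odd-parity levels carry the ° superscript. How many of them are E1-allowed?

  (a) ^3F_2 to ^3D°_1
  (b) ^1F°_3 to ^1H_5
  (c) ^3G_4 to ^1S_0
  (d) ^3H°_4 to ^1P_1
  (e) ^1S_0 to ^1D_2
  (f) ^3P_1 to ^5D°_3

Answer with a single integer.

1

(a) allowed
(b) forbidden (ΔL, ΔJ fail)
(c) forbidden (parity, ΔS, ΔL, ΔJ fail)
(d) forbidden (ΔS, ΔL, ΔJ fail)
(e) forbidden (parity, ΔL, ΔJ fail)
(f) forbidden (ΔS, ΔJ fail)
Total allowed: 1 of 6.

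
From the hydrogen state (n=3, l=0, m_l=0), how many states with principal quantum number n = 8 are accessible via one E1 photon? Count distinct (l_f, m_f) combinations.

3

E1 requires Δl = ±1, so l_f ∈ {-1, 1}; with 0 ≤ l_f ≤ n_f−1 = 7, the allowed l_f values are {1}.
For l_f = 1: m_f ∈ {m_i−1, m_i, m_i+1} ∩ [−1, 1] = {-1, 0, 1} → 3 states.
Total: 3.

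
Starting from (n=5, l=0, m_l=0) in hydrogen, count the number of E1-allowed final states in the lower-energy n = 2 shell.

3

E1 requires Δl = ±1, so l_f ∈ {-1, 1}; with 0 ≤ l_f ≤ n_f−1 = 1, the allowed l_f values are {1}.
For l_f = 1: m_f ∈ {m_i−1, m_i, m_i+1} ∩ [−1, 1] = {-1, 0, 1} → 3 states.
Total: 3.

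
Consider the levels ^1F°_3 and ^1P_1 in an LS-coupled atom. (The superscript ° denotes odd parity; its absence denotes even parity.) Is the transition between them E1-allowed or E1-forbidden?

forbidden

Reading off the term symbols: S 0→0, L 3→1, J 3→1, parity odd→even.
Parity must change: odd → even — satisfied.
ΔS = 0: S: 0 → 0 — satisfied.
ΔL = 0, ±1 (not L=0↔0): L: 3 → 1, ΔL = -2 — violated.
ΔJ = 0, ±1 (not J=0↔0): J: 3 → 1, ΔJ = -2 — violated.
Rule(s) violated: ΔL, ΔJ.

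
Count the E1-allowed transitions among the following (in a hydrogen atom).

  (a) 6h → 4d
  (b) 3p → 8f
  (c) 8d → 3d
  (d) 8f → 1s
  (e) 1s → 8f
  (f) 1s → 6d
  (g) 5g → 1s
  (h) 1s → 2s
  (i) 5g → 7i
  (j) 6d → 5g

(a) forbidden — Δl = -3 (E1 requires Δl = ±1)
(b) forbidden — Δl = +2 (E1 requires Δl = ±1)
(c) forbidden — Δl = +0 (E1 requires Δl = ±1)
(d) forbidden — Δl = -3 (E1 requires Δl = ±1)
(e) forbidden — Δl = +3 (E1 requires Δl = ±1)
(f) forbidden — Δl = +2 (E1 requires Δl = ±1)
(g) forbidden — Δl = -4 (E1 requires Δl = ±1)
(h) forbidden — Δl = +0 (E1 requires Δl = ±1)
(i) forbidden — Δl = +2 (E1 requires Δl = ±1)
(j) forbidden — Δl = +2 (E1 requires Δl = ±1)
Total allowed: 0 of 10.

0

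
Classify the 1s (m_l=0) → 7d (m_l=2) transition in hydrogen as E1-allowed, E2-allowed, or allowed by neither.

E2

Δl = 2 − 0 = +2; l_i + l_f = 2.
Δm_l = +2.
E1 (Δl = ±1, |Δm_l| ≤ 1): not satisfied.
E2 (Δl = 0,±2, l_i+l_f ≥ 2, |Δm_l| ≤ 2): satisfied.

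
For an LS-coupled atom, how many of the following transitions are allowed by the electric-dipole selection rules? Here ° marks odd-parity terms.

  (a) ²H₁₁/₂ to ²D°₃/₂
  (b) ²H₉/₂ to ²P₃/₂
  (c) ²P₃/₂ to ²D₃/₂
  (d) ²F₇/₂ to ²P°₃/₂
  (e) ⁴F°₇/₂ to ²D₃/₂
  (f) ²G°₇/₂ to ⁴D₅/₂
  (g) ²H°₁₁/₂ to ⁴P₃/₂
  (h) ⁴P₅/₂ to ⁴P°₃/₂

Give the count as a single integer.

1

(a) forbidden (ΔL, ΔJ fail)
(b) forbidden (parity, ΔL, ΔJ fail)
(c) forbidden (parity fails)
(d) forbidden (ΔL, ΔJ fail)
(e) forbidden (ΔS, ΔJ fail)
(f) forbidden (ΔS, ΔL fail)
(g) forbidden (ΔS, ΔL, ΔJ fail)
(h) allowed
Total allowed: 1 of 8.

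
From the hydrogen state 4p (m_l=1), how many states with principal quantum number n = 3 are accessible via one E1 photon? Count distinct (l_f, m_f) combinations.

4

E1 requires Δl = ±1, so l_f ∈ {0, 2}; with 0 ≤ l_f ≤ n_f−1 = 2, the allowed l_f values are {0, 2}.
For l_f = 0: m_f ∈ {m_i−1, m_i, m_i+1} ∩ [−0, 0] = {0} → 1 state.
For l_f = 2: m_f ∈ {m_i−1, m_i, m_i+1} ∩ [−2, 2] = {0, 1, 2} → 3 states.
Total: 4.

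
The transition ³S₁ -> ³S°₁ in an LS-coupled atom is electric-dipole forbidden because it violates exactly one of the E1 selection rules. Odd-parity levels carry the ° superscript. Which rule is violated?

the L=0 ↔ L=0 exclusion

Initial level: S=1, L=0, J=1, parity even. Final level: S=1, L=0, J=1, parity odd.
Parity must change: even → odd — satisfied.
ΔS = 0: S: 1 → 1 — satisfied.
ΔL = 0, ±1 (not L=0↔0): L: 0 → 0, ΔL = +0 — violated.
ΔJ = 0, ±1 (not J=0↔0): J: 1 → 1, ΔJ = +0 — satisfied.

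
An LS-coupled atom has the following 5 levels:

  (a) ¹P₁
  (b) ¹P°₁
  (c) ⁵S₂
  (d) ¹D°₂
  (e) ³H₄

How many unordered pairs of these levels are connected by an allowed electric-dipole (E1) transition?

2

(a)–(b): allowed.
(a)–(c): forbidden (parity, ΔS).
(a)–(d): allowed.
(a)–(e): forbidden (parity, ΔS, ΔL, ΔJ).
(b)–(c): forbidden (ΔS).
(b)–(d): forbidden (parity).
(b)–(e): forbidden (ΔS, ΔL, ΔJ).
(c)–(d): forbidden (ΔS, ΔL).
(c)–(e): forbidden (parity, ΔS, ΔL, ΔJ).
(d)–(e): forbidden (ΔS, ΔL, ΔJ).
Allowed pairs: 2 of 10.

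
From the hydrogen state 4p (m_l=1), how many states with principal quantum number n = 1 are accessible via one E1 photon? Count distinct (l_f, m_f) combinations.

1

E1 requires Δl = ±1, so l_f ∈ {0, 2}; with 0 ≤ l_f ≤ n_f−1 = 0, the allowed l_f values are {0}.
For l_f = 0: m_f ∈ {m_i−1, m_i, m_i+1} ∩ [−0, 0] = {0} → 1 state.
Total: 1.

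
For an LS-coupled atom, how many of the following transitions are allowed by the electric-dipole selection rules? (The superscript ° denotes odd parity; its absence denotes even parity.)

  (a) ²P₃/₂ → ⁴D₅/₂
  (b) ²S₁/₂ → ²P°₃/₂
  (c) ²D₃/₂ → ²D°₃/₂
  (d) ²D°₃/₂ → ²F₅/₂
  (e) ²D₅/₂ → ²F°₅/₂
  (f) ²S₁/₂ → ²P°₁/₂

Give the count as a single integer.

(a) forbidden (parity, ΔS fail)
(b) allowed
(c) allowed
(d) allowed
(e) allowed
(f) allowed
Total allowed: 5 of 6.

5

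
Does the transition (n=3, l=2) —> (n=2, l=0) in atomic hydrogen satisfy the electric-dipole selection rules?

forbidden

l: 2 → 0 (Δl = -2). Δl = ±1 violated.
The transition is electric-dipole forbidden.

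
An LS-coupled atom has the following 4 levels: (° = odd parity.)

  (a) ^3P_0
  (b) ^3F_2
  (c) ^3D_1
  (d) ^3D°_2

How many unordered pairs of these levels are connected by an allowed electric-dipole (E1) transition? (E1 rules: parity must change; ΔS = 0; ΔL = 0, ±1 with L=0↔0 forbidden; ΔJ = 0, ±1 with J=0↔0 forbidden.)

(a)–(b): forbidden (parity, ΔL, ΔJ).
(a)–(c): forbidden (parity).
(a)–(d): forbidden (ΔJ).
(b)–(c): forbidden (parity).
(b)–(d): allowed.
(c)–(d): allowed.
Allowed pairs: 2 of 6.

2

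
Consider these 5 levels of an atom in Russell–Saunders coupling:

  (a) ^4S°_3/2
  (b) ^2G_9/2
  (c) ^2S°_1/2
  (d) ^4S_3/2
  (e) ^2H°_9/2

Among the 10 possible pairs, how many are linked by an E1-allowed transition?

(a)–(b): forbidden (ΔS, ΔL, ΔJ).
(a)–(c): forbidden (parity, ΔS, ΔL).
(a)–(d): forbidden (ΔL).
(a)–(e): forbidden (parity, ΔS, ΔL, ΔJ).
(b)–(c): forbidden (ΔL, ΔJ).
(b)–(d): forbidden (parity, ΔS, ΔL, ΔJ).
(b)–(e): allowed.
(c)–(d): forbidden (ΔS, ΔL).
(c)–(e): forbidden (parity, ΔL, ΔJ).
(d)–(e): forbidden (ΔS, ΔL, ΔJ).
Allowed pairs: 1 of 10.

1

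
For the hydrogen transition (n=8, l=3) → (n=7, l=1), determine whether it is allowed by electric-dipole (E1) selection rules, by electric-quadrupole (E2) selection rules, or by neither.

Δl = 1 − 3 = -2; l_i + l_f = 4.
E1 (Δl = ±1): not satisfied.
E2 (Δl = 0,±2, l_i+l_f ≥ 2): satisfied.

E2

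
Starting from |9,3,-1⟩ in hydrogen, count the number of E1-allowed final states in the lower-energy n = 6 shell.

E1 requires Δl = ±1, so l_f ∈ {2, 4}; with 0 ≤ l_f ≤ n_f−1 = 5, the allowed l_f values are {2, 4}.
For l_f = 2: m_f ∈ {m_i−1, m_i, m_i+1} ∩ [−2, 2] = {-2, -1, 0} → 3 states.
For l_f = 4: m_f ∈ {m_i−1, m_i, m_i+1} ∩ [−4, 4] = {-2, -1, 0} → 3 states.
Total: 6.

6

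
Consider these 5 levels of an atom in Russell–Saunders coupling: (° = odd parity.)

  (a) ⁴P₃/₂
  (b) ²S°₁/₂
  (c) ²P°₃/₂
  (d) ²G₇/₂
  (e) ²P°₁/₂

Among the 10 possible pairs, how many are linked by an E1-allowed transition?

0

(a)–(b): forbidden (ΔS).
(a)–(c): forbidden (ΔS).
(a)–(d): forbidden (parity, ΔS, ΔL, ΔJ).
(a)–(e): forbidden (ΔS).
(b)–(c): forbidden (parity).
(b)–(d): forbidden (ΔL, ΔJ).
(b)–(e): forbidden (parity).
(c)–(d): forbidden (ΔL, ΔJ).
(c)–(e): forbidden (parity).
(d)–(e): forbidden (ΔL, ΔJ).
Allowed pairs: 0 of 10.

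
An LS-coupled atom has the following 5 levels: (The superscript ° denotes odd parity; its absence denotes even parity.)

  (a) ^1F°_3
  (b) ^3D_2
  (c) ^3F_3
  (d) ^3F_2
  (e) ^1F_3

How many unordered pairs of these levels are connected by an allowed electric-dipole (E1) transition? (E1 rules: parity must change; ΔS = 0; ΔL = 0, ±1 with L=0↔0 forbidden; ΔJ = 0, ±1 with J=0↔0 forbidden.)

1

(a)–(b): forbidden (ΔS).
(a)–(c): forbidden (ΔS).
(a)–(d): forbidden (ΔS).
(a)–(e): allowed.
(b)–(c): forbidden (parity).
(b)–(d): forbidden (parity).
(b)–(e): forbidden (parity, ΔS).
(c)–(d): forbidden (parity).
(c)–(e): forbidden (parity, ΔS).
(d)–(e): forbidden (parity, ΔS).
Allowed pairs: 1 of 10.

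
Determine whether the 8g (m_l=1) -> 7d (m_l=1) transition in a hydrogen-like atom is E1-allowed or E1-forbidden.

forbidden

Initial l = 4, final l = 2, so Δl = -2. E1 requires Δl = ±1: fails.
Δm_l = 1 − (1) = +0. E1 requires Δm_l = 0, ±1: ok.
The transition is electric-dipole forbidden.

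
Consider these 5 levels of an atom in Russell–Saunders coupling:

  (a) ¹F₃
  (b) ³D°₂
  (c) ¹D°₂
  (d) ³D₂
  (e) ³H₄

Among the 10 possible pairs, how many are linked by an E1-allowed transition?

(a)–(b): forbidden (ΔS).
(a)–(c): allowed.
(a)–(d): forbidden (parity, ΔS).
(a)–(e): forbidden (parity, ΔS, ΔL).
(b)–(c): forbidden (parity, ΔS).
(b)–(d): allowed.
(b)–(e): forbidden (ΔL, ΔJ).
(c)–(d): forbidden (ΔS).
(c)–(e): forbidden (ΔS, ΔL, ΔJ).
(d)–(e): forbidden (parity, ΔL, ΔJ).
Allowed pairs: 2 of 10.

2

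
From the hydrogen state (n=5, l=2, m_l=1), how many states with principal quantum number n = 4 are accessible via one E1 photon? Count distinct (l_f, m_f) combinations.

E1 requires Δl = ±1, so l_f ∈ {1, 3}; with 0 ≤ l_f ≤ n_f−1 = 3, the allowed l_f values are {1, 3}.
For l_f = 1: m_f ∈ {m_i−1, m_i, m_i+1} ∩ [−1, 1] = {0, 1} → 2 states.
For l_f = 3: m_f ∈ {m_i−1, m_i, m_i+1} ∩ [−3, 3] = {0, 1, 2} → 3 states.
Total: 5.

5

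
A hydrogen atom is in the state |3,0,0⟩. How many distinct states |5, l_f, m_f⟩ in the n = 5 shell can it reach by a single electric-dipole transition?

E1 requires Δl = ±1, so l_f ∈ {-1, 1}; with 0 ≤ l_f ≤ n_f−1 = 4, the allowed l_f values are {1}.
For l_f = 1: m_f ∈ {m_i−1, m_i, m_i+1} ∩ [−1, 1] = {-1, 0, 1} → 3 states.
Total: 3.

3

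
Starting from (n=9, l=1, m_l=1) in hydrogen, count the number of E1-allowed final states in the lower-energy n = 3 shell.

4

E1 requires Δl = ±1, so l_f ∈ {0, 2}; with 0 ≤ l_f ≤ n_f−1 = 2, the allowed l_f values are {0, 2}.
For l_f = 0: m_f ∈ {m_i−1, m_i, m_i+1} ∩ [−0, 0] = {0} → 1 state.
For l_f = 2: m_f ∈ {m_i−1, m_i, m_i+1} ∩ [−2, 2] = {0, 1, 2} → 3 states.
Total: 4.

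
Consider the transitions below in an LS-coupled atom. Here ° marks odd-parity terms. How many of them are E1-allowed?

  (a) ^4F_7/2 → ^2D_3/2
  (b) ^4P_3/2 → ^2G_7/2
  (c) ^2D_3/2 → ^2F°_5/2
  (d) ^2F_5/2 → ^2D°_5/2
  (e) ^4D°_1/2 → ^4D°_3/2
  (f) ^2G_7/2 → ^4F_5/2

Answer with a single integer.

2

(a) forbidden (parity, ΔS, ΔJ fail)
(b) forbidden (parity, ΔS, ΔL, ΔJ fail)
(c) allowed
(d) allowed
(e) forbidden (parity fails)
(f) forbidden (parity, ΔS fail)
Total allowed: 2 of 6.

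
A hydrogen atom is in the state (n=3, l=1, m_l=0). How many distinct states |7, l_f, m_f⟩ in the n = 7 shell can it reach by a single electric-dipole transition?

E1 requires Δl = ±1, so l_f ∈ {0, 2}; with 0 ≤ l_f ≤ n_f−1 = 6, the allowed l_f values are {0, 2}.
For l_f = 0: m_f ∈ {m_i−1, m_i, m_i+1} ∩ [−0, 0] = {0} → 1 state.
For l_f = 2: m_f ∈ {m_i−1, m_i, m_i+1} ∩ [−2, 2] = {-1, 0, 1} → 3 states.
Total: 4.

4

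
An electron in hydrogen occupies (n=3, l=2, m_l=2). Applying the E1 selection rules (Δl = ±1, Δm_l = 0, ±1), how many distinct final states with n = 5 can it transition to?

4

E1 requires Δl = ±1, so l_f ∈ {1, 3}; with 0 ≤ l_f ≤ n_f−1 = 4, the allowed l_f values are {1, 3}.
For l_f = 1: m_f ∈ {m_i−1, m_i, m_i+1} ∩ [−1, 1] = {1} → 1 state.
For l_f = 3: m_f ∈ {m_i−1, m_i, m_i+1} ∩ [−3, 3] = {1, 2, 3} → 3 states.
Total: 4.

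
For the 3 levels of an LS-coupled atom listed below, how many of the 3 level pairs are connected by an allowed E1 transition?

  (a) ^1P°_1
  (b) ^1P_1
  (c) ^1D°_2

2

(a)–(b): allowed.
(a)–(c): forbidden (parity).
(b)–(c): allowed.
Allowed pairs: 2 of 3.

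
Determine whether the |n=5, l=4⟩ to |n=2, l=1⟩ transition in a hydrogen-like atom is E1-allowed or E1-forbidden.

forbidden

l: 4 → 1 (Δl = -3). Δl = ±1 fails.
The transition is electric-dipole forbidden.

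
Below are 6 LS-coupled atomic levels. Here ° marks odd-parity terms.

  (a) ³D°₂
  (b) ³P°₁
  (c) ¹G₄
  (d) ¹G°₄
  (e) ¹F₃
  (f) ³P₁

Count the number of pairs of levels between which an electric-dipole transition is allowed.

4

(a)–(b): forbidden (parity).
(a)–(c): forbidden (ΔS, ΔL, ΔJ).
(a)–(d): forbidden (parity, ΔS, ΔL, ΔJ).
(a)–(e): forbidden (ΔS).
(a)–(f): allowed.
(b)–(c): forbidden (ΔS, ΔL, ΔJ).
(b)–(d): forbidden (parity, ΔS, ΔL, ΔJ).
(b)–(e): forbidden (ΔS, ΔL, ΔJ).
(b)–(f): allowed.
(c)–(d): allowed.
(c)–(e): forbidden (parity).
(c)–(f): forbidden (parity, ΔS, ΔL, ΔJ).
(d)–(e): allowed.
(d)–(f): forbidden (ΔS, ΔL, ΔJ).
(e)–(f): forbidden (parity, ΔS, ΔL, ΔJ).
Allowed pairs: 4 of 15.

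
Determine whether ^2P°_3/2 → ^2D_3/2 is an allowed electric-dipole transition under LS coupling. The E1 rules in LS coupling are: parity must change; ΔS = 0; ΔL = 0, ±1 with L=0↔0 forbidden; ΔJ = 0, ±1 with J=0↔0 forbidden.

allowed

Initial level: S=1/2, L=1, J=3/2, parity odd. Final level: S=1/2, L=2, J=3/2, parity even.
Parity must change: odd → even — passes.
ΔS = 0: S: 1/2 → 1/2 — passes.
ΔL = 0, ±1 (not L=0↔0): L: 1 → 2, ΔL = +1 — passes.
ΔJ = 0, ±1 (not J=0↔0): J: 3/2 → 3/2, ΔJ = +0 — passes.
All four E1 rules are satisfied.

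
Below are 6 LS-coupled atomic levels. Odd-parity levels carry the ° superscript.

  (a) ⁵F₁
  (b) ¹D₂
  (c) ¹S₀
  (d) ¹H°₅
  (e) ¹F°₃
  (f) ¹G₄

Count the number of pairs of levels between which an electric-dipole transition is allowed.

(a)–(b): forbidden (parity, ΔS).
(a)–(c): forbidden (parity, ΔS, ΔL).
(a)–(d): forbidden (ΔS, ΔL, ΔJ).
(a)–(e): forbidden (ΔS, ΔJ).
(a)–(f): forbidden (parity, ΔS, ΔJ).
(b)–(c): forbidden (parity, ΔL, ΔJ).
(b)–(d): forbidden (ΔL, ΔJ).
(b)–(e): allowed.
(b)–(f): forbidden (parity, ΔL, ΔJ).
(c)–(d): forbidden (ΔL, ΔJ).
(c)–(e): forbidden (ΔL, ΔJ).
(c)–(f): forbidden (parity, ΔL, ΔJ).
(d)–(e): forbidden (parity, ΔL, ΔJ).
(d)–(f): allowed.
(e)–(f): allowed.
Allowed pairs: 3 of 15.

3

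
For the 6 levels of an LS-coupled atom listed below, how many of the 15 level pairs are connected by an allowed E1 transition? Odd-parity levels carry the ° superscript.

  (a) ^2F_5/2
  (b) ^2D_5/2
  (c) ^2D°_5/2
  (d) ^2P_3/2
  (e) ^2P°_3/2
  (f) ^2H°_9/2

(a)–(b): forbidden (parity).
(a)–(c): allowed.
(a)–(d): forbidden (parity, ΔL).
(a)–(e): forbidden (ΔL).
(a)–(f): forbidden (ΔL, ΔJ).
(b)–(c): allowed.
(b)–(d): forbidden (parity).
(b)–(e): allowed.
(b)–(f): forbidden (ΔL, ΔJ).
(c)–(d): allowed.
(c)–(e): forbidden (parity).
(c)–(f): forbidden (parity, ΔL, ΔJ).
(d)–(e): allowed.
(d)–(f): forbidden (ΔL, ΔJ).
(e)–(f): forbidden (parity, ΔL, ΔJ).
Allowed pairs: 5 of 15.

5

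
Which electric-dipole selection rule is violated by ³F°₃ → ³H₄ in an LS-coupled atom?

the ΔL = 0, ±1 rule

Initial level: S=1, L=3, J=3, parity odd. Final level: S=1, L=5, J=4, parity even.
Parity must change: odd → even — passes.
ΔS = 0: S: 1 → 1 — passes.
ΔL = 0, ±1 (not L=0↔0): L: 3 → 5, ΔL = +2 — fails.
ΔJ = 0, ±1 (not J=0↔0): J: 3 → 4, ΔJ = +1 — passes.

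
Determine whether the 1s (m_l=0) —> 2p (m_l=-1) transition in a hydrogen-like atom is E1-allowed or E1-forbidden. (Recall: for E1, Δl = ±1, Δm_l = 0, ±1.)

allowed

l: 0 → 1 (Δl = +1). Δl = ±1 passes.
Δm_l = -1 − (0) = -1. E1 requires Δm_l = 0, ±1: passes.
All E1 selection rules are satisfied.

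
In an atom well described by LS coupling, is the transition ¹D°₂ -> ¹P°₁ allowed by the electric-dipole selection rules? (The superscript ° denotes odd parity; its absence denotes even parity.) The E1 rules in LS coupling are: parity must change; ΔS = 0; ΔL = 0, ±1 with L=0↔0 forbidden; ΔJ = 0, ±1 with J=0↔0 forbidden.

Initial level: S=0, L=2, J=2, parity odd. Final level: S=0, L=1, J=1, parity odd.
Parity must change: odd → odd — fails.
ΔS = 0: S: 0 → 0 — ok.
ΔL = 0, ±1 (not L=0↔0): L: 2 → 1, ΔL = -1 — ok.
ΔJ = 0, ±1 (not J=0↔0): J: 2 → 1, ΔJ = -1 — ok.
Rule(s) violated: parity.

forbidden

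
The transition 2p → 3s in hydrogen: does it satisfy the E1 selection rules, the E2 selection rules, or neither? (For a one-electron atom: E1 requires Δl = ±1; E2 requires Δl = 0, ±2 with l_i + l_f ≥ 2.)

Δl = 0 − 1 = -1; l_i + l_f = 1.
E1 (Δl = ±1): satisfied.
E2 (Δl = 0,±2, l_i+l_f ≥ 2): not satisfied.

E1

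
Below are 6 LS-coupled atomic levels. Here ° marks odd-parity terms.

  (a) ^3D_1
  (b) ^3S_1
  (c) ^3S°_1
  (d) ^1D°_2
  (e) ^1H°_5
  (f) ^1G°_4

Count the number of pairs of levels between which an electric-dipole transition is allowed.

0

(a)–(b): forbidden (parity, ΔL).
(a)–(c): forbidden (ΔL).
(a)–(d): forbidden (ΔS).
(a)–(e): forbidden (ΔS, ΔL, ΔJ).
(a)–(f): forbidden (ΔS, ΔL, ΔJ).
(b)–(c): forbidden (ΔL).
(b)–(d): forbidden (ΔS, ΔL).
(b)–(e): forbidden (ΔS, ΔL, ΔJ).
(b)–(f): forbidden (ΔS, ΔL, ΔJ).
(c)–(d): forbidden (parity, ΔS, ΔL).
(c)–(e): forbidden (parity, ΔS, ΔL, ΔJ).
(c)–(f): forbidden (parity, ΔS, ΔL, ΔJ).
(d)–(e): forbidden (parity, ΔL, ΔJ).
(d)–(f): forbidden (parity, ΔL, ΔJ).
(e)–(f): forbidden (parity).
Allowed pairs: 0 of 15.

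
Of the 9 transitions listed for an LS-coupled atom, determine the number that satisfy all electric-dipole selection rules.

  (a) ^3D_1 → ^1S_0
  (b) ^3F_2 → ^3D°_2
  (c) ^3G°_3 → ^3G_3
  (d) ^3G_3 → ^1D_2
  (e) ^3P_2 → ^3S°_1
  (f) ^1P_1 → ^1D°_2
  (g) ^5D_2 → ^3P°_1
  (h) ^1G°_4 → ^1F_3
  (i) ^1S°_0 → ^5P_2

5

(a) forbidden (parity, ΔS, ΔL fail)
(b) allowed
(c) allowed
(d) forbidden (parity, ΔS, ΔL fail)
(e) allowed
(f) allowed
(g) forbidden (ΔS fails)
(h) allowed
(i) forbidden (ΔS, ΔJ fail)
Total allowed: 5 of 9.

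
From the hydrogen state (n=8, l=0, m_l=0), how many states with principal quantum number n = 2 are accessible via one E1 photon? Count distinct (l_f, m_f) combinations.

E1 requires Δl = ±1, so l_f ∈ {-1, 1}; with 0 ≤ l_f ≤ n_f−1 = 1, the allowed l_f values are {1}.
For l_f = 1: m_f ∈ {m_i−1, m_i, m_i+1} ∩ [−1, 1] = {-1, 0, 1} → 3 states.
Total: 3.

3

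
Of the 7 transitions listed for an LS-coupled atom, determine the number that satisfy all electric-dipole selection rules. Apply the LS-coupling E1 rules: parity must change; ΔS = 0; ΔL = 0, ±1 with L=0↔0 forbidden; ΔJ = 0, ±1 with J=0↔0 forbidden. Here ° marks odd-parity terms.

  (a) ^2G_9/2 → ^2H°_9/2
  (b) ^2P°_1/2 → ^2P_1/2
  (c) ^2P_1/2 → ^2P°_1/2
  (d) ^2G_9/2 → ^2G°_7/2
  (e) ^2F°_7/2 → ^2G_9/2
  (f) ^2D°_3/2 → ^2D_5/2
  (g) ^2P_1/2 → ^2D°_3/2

(a) allowed
(b) allowed
(c) allowed
(d) allowed
(e) allowed
(f) allowed
(g) allowed
Total allowed: 7 of 7.

7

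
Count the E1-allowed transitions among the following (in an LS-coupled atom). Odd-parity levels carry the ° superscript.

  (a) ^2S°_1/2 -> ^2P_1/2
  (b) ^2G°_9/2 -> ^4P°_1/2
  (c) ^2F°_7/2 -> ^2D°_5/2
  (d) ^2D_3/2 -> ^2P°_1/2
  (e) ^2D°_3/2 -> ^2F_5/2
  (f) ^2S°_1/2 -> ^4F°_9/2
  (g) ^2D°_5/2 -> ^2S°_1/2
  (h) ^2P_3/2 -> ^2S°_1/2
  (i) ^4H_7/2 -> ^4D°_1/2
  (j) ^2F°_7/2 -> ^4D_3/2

4

(a) allowed
(b) forbidden (parity, ΔS, ΔL, ΔJ fail)
(c) forbidden (parity fails)
(d) allowed
(e) allowed
(f) forbidden (parity, ΔS, ΔL, ΔJ fail)
(g) forbidden (parity, ΔL, ΔJ fail)
(h) allowed
(i) forbidden (ΔL, ΔJ fail)
(j) forbidden (ΔS, ΔJ fail)
Total allowed: 4 of 10.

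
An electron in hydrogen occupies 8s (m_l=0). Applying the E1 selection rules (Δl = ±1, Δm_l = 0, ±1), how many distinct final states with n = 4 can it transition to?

3

E1 requires Δl = ±1, so l_f ∈ {-1, 1}; with 0 ≤ l_f ≤ n_f−1 = 3, the allowed l_f values are {1}.
For l_f = 1: m_f ∈ {m_i−1, m_i, m_i+1} ∩ [−1, 1] = {-1, 0, 1} → 3 states.
Total: 3.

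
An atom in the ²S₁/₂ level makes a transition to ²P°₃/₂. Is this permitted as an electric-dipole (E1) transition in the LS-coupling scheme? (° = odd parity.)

allowed

Reading off the term symbols: S 1/2→1/2, L 0→1, J 1/2→3/2, parity even→odd.
Parity must change: even → odd — ✓.
ΔS = 0: S: 1/2 → 1/2 — ✓.
ΔL = 0, ±1 (not L=0↔0): L: 0 → 1, ΔL = +1 — ✓.
ΔJ = 0, ±1 (not J=0↔0): J: 1/2 → 3/2, ΔJ = +1 — ✓.
All four E1 rules are satisfied.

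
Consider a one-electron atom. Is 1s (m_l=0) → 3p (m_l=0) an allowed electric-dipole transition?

allowed

Initial l = 0, final l = 1, so Δl = +1. E1 requires Δl = ±1: satisfied.
Δm_l = 0 − (0) = +0. E1 requires Δm_l = 0, ±1: satisfied.
All E1 selection rules are satisfied.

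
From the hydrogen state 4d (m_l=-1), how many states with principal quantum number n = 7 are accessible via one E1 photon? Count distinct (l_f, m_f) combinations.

E1 requires Δl = ±1, so l_f ∈ {1, 3}; with 0 ≤ l_f ≤ n_f−1 = 6, the allowed l_f values are {1, 3}.
For l_f = 1: m_f ∈ {m_i−1, m_i, m_i+1} ∩ [−1, 1] = {-1, 0} → 2 states.
For l_f = 3: m_f ∈ {m_i−1, m_i, m_i+1} ∩ [−3, 3] = {-2, -1, 0} → 3 states.
Total: 5.

5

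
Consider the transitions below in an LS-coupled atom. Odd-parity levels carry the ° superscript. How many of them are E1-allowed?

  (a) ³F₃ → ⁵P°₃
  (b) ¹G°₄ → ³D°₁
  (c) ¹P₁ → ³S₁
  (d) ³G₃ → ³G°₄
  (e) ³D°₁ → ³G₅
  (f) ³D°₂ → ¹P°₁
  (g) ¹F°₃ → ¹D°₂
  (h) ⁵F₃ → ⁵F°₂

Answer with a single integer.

2

(a) forbidden (ΔS, ΔL fail)
(b) forbidden (parity, ΔS, ΔL, ΔJ fail)
(c) forbidden (parity, ΔS fail)
(d) allowed
(e) forbidden (ΔL, ΔJ fail)
(f) forbidden (parity, ΔS fail)
(g) forbidden (parity fails)
(h) allowed
Total allowed: 2 of 8.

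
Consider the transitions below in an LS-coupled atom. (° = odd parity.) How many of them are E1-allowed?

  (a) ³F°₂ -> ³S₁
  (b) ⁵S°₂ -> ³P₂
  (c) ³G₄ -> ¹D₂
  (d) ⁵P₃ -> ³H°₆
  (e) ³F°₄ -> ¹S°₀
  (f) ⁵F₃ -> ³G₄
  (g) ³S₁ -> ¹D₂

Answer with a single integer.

(a) forbidden (ΔL fails)
(b) forbidden (ΔS fails)
(c) forbidden (parity, ΔS, ΔL, ΔJ fail)
(d) forbidden (ΔS, ΔL, ΔJ fail)
(e) forbidden (parity, ΔS, ΔL, ΔJ fail)
(f) forbidden (parity, ΔS fail)
(g) forbidden (parity, ΔS, ΔL fail)
Total allowed: 0 of 7.

0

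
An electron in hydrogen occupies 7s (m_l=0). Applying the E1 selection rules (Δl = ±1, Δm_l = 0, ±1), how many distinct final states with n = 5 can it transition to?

3

E1 requires Δl = ±1, so l_f ∈ {-1, 1}; with 0 ≤ l_f ≤ n_f−1 = 4, the allowed l_f values are {1}.
For l_f = 1: m_f ∈ {m_i−1, m_i, m_i+1} ∩ [−1, 1] = {-1, 0, 1} → 3 states.
Total: 3.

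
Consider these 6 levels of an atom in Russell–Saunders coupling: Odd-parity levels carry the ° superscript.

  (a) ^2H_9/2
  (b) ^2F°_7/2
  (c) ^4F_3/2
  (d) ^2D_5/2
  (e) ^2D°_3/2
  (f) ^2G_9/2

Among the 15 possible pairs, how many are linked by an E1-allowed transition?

(a)–(b): forbidden (ΔL).
(a)–(c): forbidden (parity, ΔS, ΔL, ΔJ).
(a)–(d): forbidden (parity, ΔL, ΔJ).
(a)–(e): forbidden (ΔL, ΔJ).
(a)–(f): forbidden (parity).
(b)–(c): forbidden (ΔS, ΔJ).
(b)–(d): allowed.
(b)–(e): forbidden (parity, ΔJ).
(b)–(f): allowed.
(c)–(d): forbidden (parity, ΔS).
(c)–(e): forbidden (ΔS).
(c)–(f): forbidden (parity, ΔS, ΔJ).
(d)–(e): allowed.
(d)–(f): forbidden (parity, ΔL, ΔJ).
(e)–(f): forbidden (ΔL, ΔJ).
Allowed pairs: 3 of 15.

3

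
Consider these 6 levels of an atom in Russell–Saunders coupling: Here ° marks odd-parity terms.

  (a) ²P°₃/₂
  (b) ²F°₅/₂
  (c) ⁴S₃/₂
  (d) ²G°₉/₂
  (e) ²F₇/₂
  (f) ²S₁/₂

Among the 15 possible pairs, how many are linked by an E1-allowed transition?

3

(a)–(b): forbidden (parity, ΔL).
(a)–(c): forbidden (ΔS).
(a)–(d): forbidden (parity, ΔL, ΔJ).
(a)–(e): forbidden (ΔL, ΔJ).
(a)–(f): allowed.
(b)–(c): forbidden (ΔS, ΔL).
(b)–(d): forbidden (parity, ΔJ).
(b)–(e): allowed.
(b)–(f): forbidden (ΔL, ΔJ).
(c)–(d): forbidden (ΔS, ΔL, ΔJ).
(c)–(e): forbidden (parity, ΔS, ΔL, ΔJ).
(c)–(f): forbidden (parity, ΔS, ΔL).
(d)–(e): allowed.
(d)–(f): forbidden (ΔL, ΔJ).
(e)–(f): forbidden (parity, ΔL, ΔJ).
Allowed pairs: 3 of 15.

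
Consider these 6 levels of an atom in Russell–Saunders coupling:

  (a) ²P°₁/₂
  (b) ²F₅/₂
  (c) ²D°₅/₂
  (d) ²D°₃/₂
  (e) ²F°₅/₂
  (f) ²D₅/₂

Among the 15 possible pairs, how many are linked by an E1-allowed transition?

6

(a)–(b): forbidden (ΔL, ΔJ).
(a)–(c): forbidden (parity, ΔJ).
(a)–(d): forbidden (parity).
(a)–(e): forbidden (parity, ΔL, ΔJ).
(a)–(f): forbidden (ΔJ).
(b)–(c): allowed.
(b)–(d): allowed.
(b)–(e): allowed.
(b)–(f): forbidden (parity).
(c)–(d): forbidden (parity).
(c)–(e): forbidden (parity).
(c)–(f): allowed.
(d)–(e): forbidden (parity).
(d)–(f): allowed.
(e)–(f): allowed.
Allowed pairs: 6 of 15.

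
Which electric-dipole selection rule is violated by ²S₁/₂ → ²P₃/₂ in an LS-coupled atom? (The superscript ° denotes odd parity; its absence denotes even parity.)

Reading off the term symbols: S 1/2→1/2, L 0→1, J 1/2→3/2, parity even→even.
ΔJ = 0, ±1 (not J=0↔0): J: 1/2 → 3/2, ΔJ = +1 — satisfied.
ΔS = 0: S: 1/2 → 1/2 — satisfied.
Parity must change: even → even — violated.
ΔL = 0, ±1 (not L=0↔0): L: 0 → 1, ΔL = +1 — satisfied.

parity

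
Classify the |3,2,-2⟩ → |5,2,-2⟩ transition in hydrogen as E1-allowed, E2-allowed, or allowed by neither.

E2

Δl = 2 − 2 = +0; l_i + l_f = 4.
Δm_l = +0.
E1 (Δl = ±1, |Δm_l| ≤ 1): not satisfied.
E2 (Δl = 0,±2, l_i+l_f ≥ 2, |Δm_l| ≤ 2): satisfied.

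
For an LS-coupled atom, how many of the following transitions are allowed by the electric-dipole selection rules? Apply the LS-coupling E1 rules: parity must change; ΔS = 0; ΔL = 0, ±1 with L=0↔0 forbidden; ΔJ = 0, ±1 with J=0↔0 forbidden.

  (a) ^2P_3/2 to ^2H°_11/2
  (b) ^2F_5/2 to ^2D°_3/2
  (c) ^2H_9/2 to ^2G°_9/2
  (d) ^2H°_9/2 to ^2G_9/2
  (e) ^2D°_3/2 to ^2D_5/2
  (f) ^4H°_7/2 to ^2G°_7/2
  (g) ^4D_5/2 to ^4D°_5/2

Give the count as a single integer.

5

(a) forbidden (ΔL, ΔJ fail)
(b) allowed
(c) allowed
(d) allowed
(e) allowed
(f) forbidden (parity, ΔS fail)
(g) allowed
Total allowed: 5 of 7.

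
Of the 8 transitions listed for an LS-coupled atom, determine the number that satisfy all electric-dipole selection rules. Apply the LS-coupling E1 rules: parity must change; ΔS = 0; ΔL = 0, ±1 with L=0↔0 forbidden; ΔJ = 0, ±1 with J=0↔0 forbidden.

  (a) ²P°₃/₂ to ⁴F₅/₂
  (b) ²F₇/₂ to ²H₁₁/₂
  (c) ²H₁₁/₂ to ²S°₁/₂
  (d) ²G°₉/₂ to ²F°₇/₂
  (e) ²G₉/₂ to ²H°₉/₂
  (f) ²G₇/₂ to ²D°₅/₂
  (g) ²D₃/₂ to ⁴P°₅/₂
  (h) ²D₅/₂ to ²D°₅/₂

(a) forbidden (ΔS, ΔL fail)
(b) forbidden (parity, ΔL, ΔJ fail)
(c) forbidden (ΔL, ΔJ fail)
(d) forbidden (parity fails)
(e) allowed
(f) forbidden (ΔL fails)
(g) forbidden (ΔS fails)
(h) allowed
Total allowed: 2 of 8.

2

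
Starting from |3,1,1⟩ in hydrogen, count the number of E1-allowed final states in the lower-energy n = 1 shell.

E1 requires Δl = ±1, so l_f ∈ {0, 2}; with 0 ≤ l_f ≤ n_f−1 = 0, the allowed l_f values are {0}.
For l_f = 0: m_f ∈ {m_i−1, m_i, m_i+1} ∩ [−0, 0] = {0} → 1 state.
Total: 1.

1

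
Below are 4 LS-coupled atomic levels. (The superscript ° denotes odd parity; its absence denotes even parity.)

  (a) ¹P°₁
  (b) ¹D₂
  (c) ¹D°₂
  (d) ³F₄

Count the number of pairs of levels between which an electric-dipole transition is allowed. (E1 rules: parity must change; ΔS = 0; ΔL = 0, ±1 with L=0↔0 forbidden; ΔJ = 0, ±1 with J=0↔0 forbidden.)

2

(a)–(b): allowed.
(a)–(c): forbidden (parity).
(a)–(d): forbidden (ΔS, ΔL, ΔJ).
(b)–(c): allowed.
(b)–(d): forbidden (parity, ΔS, ΔJ).
(c)–(d): forbidden (ΔS, ΔJ).
Allowed pairs: 2 of 6.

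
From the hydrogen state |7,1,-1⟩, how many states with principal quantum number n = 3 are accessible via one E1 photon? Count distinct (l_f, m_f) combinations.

4

E1 requires Δl = ±1, so l_f ∈ {0, 2}; with 0 ≤ l_f ≤ n_f−1 = 2, the allowed l_f values are {0, 2}.
For l_f = 0: m_f ∈ {m_i−1, m_i, m_i+1} ∩ [−0, 0] = {0} → 1 state.
For l_f = 2: m_f ∈ {m_i−1, m_i, m_i+1} ∩ [−2, 2] = {-2, -1, 0} → 3 states.
Total: 4.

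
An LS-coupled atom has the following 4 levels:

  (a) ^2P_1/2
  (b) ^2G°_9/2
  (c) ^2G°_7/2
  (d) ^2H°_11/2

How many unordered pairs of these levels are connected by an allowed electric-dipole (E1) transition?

(a)–(b): forbidden (ΔL, ΔJ).
(a)–(c): forbidden (ΔL, ΔJ).
(a)–(d): forbidden (ΔL, ΔJ).
(b)–(c): forbidden (parity).
(b)–(d): forbidden (parity).
(c)–(d): forbidden (parity, ΔJ).
Allowed pairs: 0 of 6.

0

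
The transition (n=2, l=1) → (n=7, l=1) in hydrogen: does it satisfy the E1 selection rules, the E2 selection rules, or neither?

Δl = 1 − 1 = +0; l_i + l_f = 2.
E1 (Δl = ±1): not satisfied.
E2 (Δl = 0,±2, l_i+l_f ≥ 2): satisfied.

E2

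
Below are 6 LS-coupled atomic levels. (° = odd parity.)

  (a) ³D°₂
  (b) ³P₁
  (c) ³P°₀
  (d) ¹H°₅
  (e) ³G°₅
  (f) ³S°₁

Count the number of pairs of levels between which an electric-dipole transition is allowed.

(a)–(b): allowed.
(a)–(c): forbidden (parity, ΔJ).
(a)–(d): forbidden (parity, ΔS, ΔL, ΔJ).
(a)–(e): forbidden (parity, ΔL, ΔJ).
(a)–(f): forbidden (parity, ΔL).
(b)–(c): allowed.
(b)–(d): forbidden (ΔS, ΔL, ΔJ).
(b)–(e): forbidden (ΔL, ΔJ).
(b)–(f): allowed.
(c)–(d): forbidden (parity, ΔS, ΔL, ΔJ).
(c)–(e): forbidden (parity, ΔL, ΔJ).
(c)–(f): forbidden (parity).
(d)–(e): forbidden (parity, ΔS).
(d)–(f): forbidden (parity, ΔS, ΔL, ΔJ).
(e)–(f): forbidden (parity, ΔL, ΔJ).
Allowed pairs: 3 of 15.

3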